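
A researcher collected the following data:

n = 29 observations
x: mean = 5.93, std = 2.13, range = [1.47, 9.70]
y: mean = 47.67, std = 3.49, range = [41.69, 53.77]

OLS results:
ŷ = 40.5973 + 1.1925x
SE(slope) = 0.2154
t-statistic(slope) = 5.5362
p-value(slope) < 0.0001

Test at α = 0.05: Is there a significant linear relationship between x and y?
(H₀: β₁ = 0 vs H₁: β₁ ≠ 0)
Since p-value < 0.0001 < α = 0.05, reject H₀ — the slope is significantly different from 0.

Hypothesis test for the slope coefficient:

H₀: β₁ = 0 (no linear relationship)
H₁: β₁ ≠ 0 (linear relationship exists)

Test statistic: t = β̂₁ / SE(β̂₁) = 1.1925 / 0.2154 = 5.5362

p < 0.0001: how often a slope estimate this far from 0 (in SE units) would arise by chance if β₁ were truly 0.

Decision rule: reject H₀ if p-value < α.
p-value < 0.0001 < α = 0.05 → reject H₀.

Conclusion: the linear association between x and y is significant at the 5% level.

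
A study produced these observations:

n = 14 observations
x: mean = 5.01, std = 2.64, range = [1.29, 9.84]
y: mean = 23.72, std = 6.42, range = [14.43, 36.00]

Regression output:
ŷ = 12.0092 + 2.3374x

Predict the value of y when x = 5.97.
ŷ = 25.9635

Plug x = 5.97 into the fitted line:

ŷ = 12.0092 + 2.3374 × 5.97
ŷ = 12.0092 + 13.9543
ŷ = 25.9635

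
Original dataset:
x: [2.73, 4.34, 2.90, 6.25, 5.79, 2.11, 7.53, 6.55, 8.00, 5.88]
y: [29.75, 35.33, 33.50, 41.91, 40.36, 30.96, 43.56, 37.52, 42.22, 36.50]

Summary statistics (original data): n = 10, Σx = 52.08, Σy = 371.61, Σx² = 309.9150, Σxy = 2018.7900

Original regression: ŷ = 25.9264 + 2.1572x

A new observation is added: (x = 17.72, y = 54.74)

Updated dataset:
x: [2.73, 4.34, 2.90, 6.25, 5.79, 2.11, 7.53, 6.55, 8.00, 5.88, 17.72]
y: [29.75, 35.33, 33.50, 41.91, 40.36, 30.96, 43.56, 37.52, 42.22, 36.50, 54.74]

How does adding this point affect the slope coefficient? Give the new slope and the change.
New slope β₁ = 1.5657 versus 2.1572 before: a change of -0.5915 (-27.4%).

x = 17.72 lies well outside the original x-range [2.11, 8.00] (x̄ ≈ 5.21), so this observation has high leverage and can move the slope substantially.

Step 1: Update the sums with the new point (n goes from 10 to 11)
Σx  = 52.08 + 17.72 = 69.80
Σy  = 371.61 + 54.74 = 426.35
Σx² = 309.9150 + 17.72² = 309.9150 + 313.9984 = 623.9134
Σxy = 2018.7900 + 17.72×54.74 = 2018.7900 + 969.9928 = 2988.7828

Step 2: Recompute the slope with b₁ = (nΣxy − ΣxΣy) / (nΣx² − (Σx)²)
Numerator   = 11×2988.7828 − 69.80×426.35 = 32876.6108 − 29759.2300 = 3117.3808
Denominator = 11×623.9134 − 69.80² = 6863.0474 − 4872.0400 = 1991.0074
b₁(new) = 3117.3808 / 1991.0074 = 1.5657

(Same formula on the original sums: (10×2018.7900 − 52.08×371.61) / (10×309.9150 − 52.08²) = 834.4512 / 386.8236 = 2.1572, matching the given fit.)

Step 3: Change in slope
Δβ₁ = 1.5657 − 2.1572 = -0.5915
Relative change = -0.5915 / 2.1572 × 100% = -27.4%
→ the slope decreases when the point is added.

Because the point sits below the extension of the original line at a high-leverage x, it tilts the fit down.
In practice: examine leverage (hᵢ) and Cook's distance rather than deleting it automatically.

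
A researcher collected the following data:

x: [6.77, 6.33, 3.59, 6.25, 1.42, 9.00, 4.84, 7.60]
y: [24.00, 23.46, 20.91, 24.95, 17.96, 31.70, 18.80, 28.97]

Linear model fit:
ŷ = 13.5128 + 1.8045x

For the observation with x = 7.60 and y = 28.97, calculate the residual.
Residual = 1.7430

The residual is the difference between the actual value and the predicted value:

Residual = y - ŷ

Step 1: Calculate predicted value
ŷ = 13.5128 + 1.8045 × 7.60
ŷ = 27.2270

Step 2: Calculate residual
Residual = 28.97 - 27.2270
Residual = 1.7430

Sign check: y > ŷ, so the point is above the line and the fit underestimates here.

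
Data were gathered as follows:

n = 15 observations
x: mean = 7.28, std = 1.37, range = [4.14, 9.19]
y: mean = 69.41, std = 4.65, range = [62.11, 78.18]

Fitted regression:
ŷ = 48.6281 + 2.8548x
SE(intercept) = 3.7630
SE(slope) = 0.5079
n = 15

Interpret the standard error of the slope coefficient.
The slope 2.8548 is pinned down to within about ±0.5079 (one SE) by these data — relative uncertainty 17.8%, i.e. precise.

What SE measures:
- The standard error quantifies the sampling variability of the coefficient estimate
- It is the estimated standard deviation of β̂₁ across hypothetical repeated samples of the same size
- Smaller SE → more precise estimate

Relative precision:
- SE / |β̂₁| = 0.5079 / 2.8548 = 17.8%
- Rule of thumb (under 20%: precise; 20% to under 50%: moderately precise; 50% or more: imprecise) → precise

Link to interval estimation: a confidence interval for β₁ is β̂₁ ± t* × 0.5079, so SE sets the half-width per unit of t*.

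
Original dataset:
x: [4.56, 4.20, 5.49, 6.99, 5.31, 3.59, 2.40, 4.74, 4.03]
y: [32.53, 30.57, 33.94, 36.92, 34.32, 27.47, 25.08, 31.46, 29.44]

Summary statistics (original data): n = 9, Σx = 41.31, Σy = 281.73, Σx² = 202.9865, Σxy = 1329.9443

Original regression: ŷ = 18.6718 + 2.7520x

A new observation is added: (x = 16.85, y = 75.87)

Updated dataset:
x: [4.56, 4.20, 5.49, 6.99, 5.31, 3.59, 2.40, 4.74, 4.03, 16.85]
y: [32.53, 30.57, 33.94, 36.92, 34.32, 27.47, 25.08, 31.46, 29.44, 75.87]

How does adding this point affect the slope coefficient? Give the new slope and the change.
New slope β₁ = 3.5557 versus 2.7520 before: a change of +0.8037 (+29.2%).

The new point has HIGH LEVERAGE: x = 16.85 is far from the original mean x̄ = 41.31/9 ≈ 4.59 (original range [2.40, 6.99]).

Step 1: Update the sums with the new point (n goes from 9 to 10)
Σx  = 41.31 + 16.85 = 58.16
Σy  = 281.73 + 75.87 = 357.60
Σx² = 202.9865 + 16.85² = 202.9865 + 283.9225 = 486.9090
Σxy = 1329.9443 + 16.85×75.87 = 1329.9443 + 1278.4095 = 2608.3538

Step 2: Recompute the slope with b₁ = (nΣxy − ΣxΣy) / (nΣx² − (Σx)²)
Numerator   = 10×2608.3538 − 58.16×357.60 = 26083.5380 − 20798.0160 = 5285.5220
Denominator = 10×486.9090 − 58.16² = 4869.0900 − 3382.5856 = 1486.5044
b₁(new) = 5285.5220 / 1486.5044 = 3.5557

(Same formula on the original sums: (9×1329.9443 − 41.31×281.73) / (9×202.9865 − 41.31²) = 331.2324 / 120.3624 = 2.7520, matching the given fit.)

Step 3: Change in slope
Δβ₁ = 3.5557 − 2.7520 = +0.8037
Relative change = +0.8037 / 2.7520 × 100% = +29.2%
→ the slope increases when the point is added.

A high-leverage point only changes the slope if it is off the original line; here y = 75.87 is above the original trend, so the slope increases.
In practice: refit with and without it and report both if conclusions differ; investigate whether it comes from the same population as the rest of the sample.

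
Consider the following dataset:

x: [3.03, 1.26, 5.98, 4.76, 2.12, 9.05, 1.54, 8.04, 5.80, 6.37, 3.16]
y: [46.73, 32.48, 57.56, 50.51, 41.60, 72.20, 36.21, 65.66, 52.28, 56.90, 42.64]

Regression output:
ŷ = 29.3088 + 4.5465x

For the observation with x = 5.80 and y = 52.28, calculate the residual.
Residual = -3.3985

The residual is the difference between the actual value and the predicted value:

Residual = y - ŷ

Step 1: Calculate predicted value
ŷ = 29.3088 + 4.5465 × 5.80
ŷ = 55.6785

Step 2: Calculate residual
Residual = 52.28 - 55.6785
Residual = -3.3985

The residual is negative, so the observed y = 52.28 sits below the regression line (the line overestimates it by 3.3985).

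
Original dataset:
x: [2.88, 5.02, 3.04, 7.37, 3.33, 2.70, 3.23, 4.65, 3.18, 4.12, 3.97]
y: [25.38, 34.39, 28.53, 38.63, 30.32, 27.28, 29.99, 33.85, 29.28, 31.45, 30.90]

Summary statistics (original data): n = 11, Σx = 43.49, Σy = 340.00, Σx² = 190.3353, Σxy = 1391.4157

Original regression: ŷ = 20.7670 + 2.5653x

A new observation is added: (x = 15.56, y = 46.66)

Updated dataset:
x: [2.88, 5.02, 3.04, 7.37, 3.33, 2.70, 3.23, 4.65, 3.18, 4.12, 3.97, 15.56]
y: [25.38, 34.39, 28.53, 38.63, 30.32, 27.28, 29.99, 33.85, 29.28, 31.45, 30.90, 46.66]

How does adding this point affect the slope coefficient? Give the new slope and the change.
The slope changes from 2.5653 to 1.5137 (change of -1.0516, or -41.0%).

x = 15.56 lies well outside the original x-range [2.70, 7.37] (x̄ ≈ 3.95), so this observation has high leverage and can move the slope substantially.

Step 1: Update the sums with the new point (n goes from 11 to 12)
Σx  = 43.49 + 15.56 = 59.05
Σy  = 340.00 + 46.66 = 386.66
Σx² = 190.3353 + 15.56² = 190.3353 + 242.1136 = 432.4489
Σxy = 1391.4157 + 15.56×46.66 = 1391.4157 + 726.0296 = 2117.4453

Step 2: Recompute the slope with b₁ = (nΣxy − ΣxΣy) / (nΣx² − (Σx)²)
Numerator   = 12×2117.4453 − 59.05×386.66 = 25409.3436 − 22832.2730 = 2577.0706
Denominator = 12×432.4489 − 59.05² = 5189.3868 − 3486.9025 = 1702.4843
b₁(new) = 2577.0706 / 1702.4843 = 1.5137

(Same formula on the original sums: (11×1391.4157 − 43.49×340.00) / (11×190.3353 − 43.49²) = 518.9727 / 202.3082 = 2.5653, matching the given fit.)

Step 3: Change in slope
Δβ₁ = 1.5137 − 2.5653 = -1.0516
Relative change = -1.0516 / 2.5653 × 100% = -41.0%
→ the slope decreases when the point is added.

A high-leverage point only changes the slope if it is off the original line; here y = 46.66 is below the original trend, so the slope decreases.
In practice: refit with and without it and report both if conclusions differ.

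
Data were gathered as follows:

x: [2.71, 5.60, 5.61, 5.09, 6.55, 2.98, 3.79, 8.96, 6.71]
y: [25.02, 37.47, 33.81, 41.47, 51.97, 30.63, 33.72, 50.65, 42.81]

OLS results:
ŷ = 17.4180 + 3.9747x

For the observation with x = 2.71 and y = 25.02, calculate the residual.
Residual = -3.1694

The residual is the difference between the actual value and the predicted value:

Residual = y - ŷ

Step 1: Calculate predicted value
ŷ = 17.4180 + 3.9747 × 2.71
ŷ = 28.1894

Step 2: Calculate residual
Residual = 25.02 - 28.1894
Residual = -3.1694

Interpretation: the model overestimates the actual value by 3.1694 at this point (negative residual → observation lies below the fitted line).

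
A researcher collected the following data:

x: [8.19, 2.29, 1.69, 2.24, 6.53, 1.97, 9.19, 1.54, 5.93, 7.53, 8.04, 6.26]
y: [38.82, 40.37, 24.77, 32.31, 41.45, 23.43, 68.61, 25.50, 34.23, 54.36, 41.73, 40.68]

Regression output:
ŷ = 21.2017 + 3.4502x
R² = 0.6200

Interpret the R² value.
R² = 0.6200 means 62.00% of the variation in y is explained by the linear relationship with x. This indicates a moderate fit.

R² (coefficient of determination) measures the proportion of variance in y explained by the regression model.

Here R² = 0.6200:
- Explained: 62.00% of the variation in y
- Unexplained (residual): 100% − 62.00% = 38.00%
- Rule of thumb (below 0.3 weak; 0.3 to below 0.7 moderate; 0.7 and above strong) → moderate

Calculation: R² = 1 − (SS_res / SS_tot), where SS_res is the sum of squared residuals and SS_tot the total sum of squares.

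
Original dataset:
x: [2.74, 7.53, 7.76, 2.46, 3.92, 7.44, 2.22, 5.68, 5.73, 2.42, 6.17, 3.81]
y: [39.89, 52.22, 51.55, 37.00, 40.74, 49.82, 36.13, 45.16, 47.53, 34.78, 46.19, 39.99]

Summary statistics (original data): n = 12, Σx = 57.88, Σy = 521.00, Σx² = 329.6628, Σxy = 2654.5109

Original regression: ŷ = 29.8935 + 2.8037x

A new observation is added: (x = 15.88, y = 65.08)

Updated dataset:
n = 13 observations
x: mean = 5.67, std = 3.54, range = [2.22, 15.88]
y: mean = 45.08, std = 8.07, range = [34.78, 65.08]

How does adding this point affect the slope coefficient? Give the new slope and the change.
New slope β₁ = 2.2203 versus 2.8037 before: a change of -0.5834 (-20.8%).

The new point has HIGH LEVERAGE: x = 15.88 is far from the original mean x̄ = 57.88/12 ≈ 4.82 (original range [2.22, 7.76]).

Step 1: Update the sums with the new point (n goes from 12 to 13)
Σx  = 57.88 + 15.88 = 73.76
Σy  = 521.00 + 65.08 = 586.08
Σx² = 329.6628 + 15.88² = 329.6628 + 252.1744 = 581.8372
Σxy = 2654.5109 + 15.88×65.08 = 2654.5109 + 1033.4704 = 3687.9813

Step 2: Recompute the slope with b₁ = (nΣxy − ΣxΣy) / (nΣx² − (Σx)²)
Numerator   = 13×3687.9813 − 73.76×586.08 = 47943.7569 − 43229.2608 = 4714.4961
Denominator = 13×581.8372 − 73.76² = 7563.8836 − 5440.5376 = 2123.3460
b₁(new) = 4714.4961 / 2123.3460 = 2.2203

(Same formula on the original sums: (12×2654.5109 − 57.88×521.00) / (12×329.6628 − 57.88²) = 1698.6508 / 605.8592 = 2.8037, matching the given fit.)

Step 3: Change in slope
Δβ₁ = 2.2203 − 2.8037 = -0.5834
Relative change = -0.5834 / 2.8037 × 100% = -20.8%
→ the slope decreases when the point is added.

A high-leverage point only changes the slope if it is off the original line; here y = 65.08 is below the original trend, so the slope decreases.
In practice: investigate whether it comes from the same population as the rest of the sample; examine leverage (hᵢ) and Cook's distance rather than deleting it automatically.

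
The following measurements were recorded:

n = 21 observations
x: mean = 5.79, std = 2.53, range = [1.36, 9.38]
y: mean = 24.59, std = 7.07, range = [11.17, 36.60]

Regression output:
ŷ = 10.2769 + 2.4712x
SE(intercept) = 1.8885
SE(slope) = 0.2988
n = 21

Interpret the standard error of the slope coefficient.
SE(β̂₁) = 0.2988 is the estimated standard deviation of the slope estimate across repeated samples; relative to β̂₁ = 2.4712 that is 12.1%, a precise estimate.

SE(β̂₁) = s / √Sxx, where s is the residual standard deviation and Sxx = Σ(x − x̄)². It is the yardstick for how far β̂₁ = 2.4712 could plausibly be from the true slope.

Relative precision:
- SE / |β̂₁| = 0.2988 / 2.4712 = 12.1%
- Rule of thumb (under 20%: precise; 20% to under 50%: moderately precise; 50% or more: imprecise) → precise

Link to interval estimation: a confidence interval for β₁ is β̂₁ ± t* × 0.2988, so SE sets the half-width per unit of t*.

What drives SE(β̂₁): larger n (here n = 21) → smaller SE; more residual scatter → larger SE; wider spread of x values → smaller SE.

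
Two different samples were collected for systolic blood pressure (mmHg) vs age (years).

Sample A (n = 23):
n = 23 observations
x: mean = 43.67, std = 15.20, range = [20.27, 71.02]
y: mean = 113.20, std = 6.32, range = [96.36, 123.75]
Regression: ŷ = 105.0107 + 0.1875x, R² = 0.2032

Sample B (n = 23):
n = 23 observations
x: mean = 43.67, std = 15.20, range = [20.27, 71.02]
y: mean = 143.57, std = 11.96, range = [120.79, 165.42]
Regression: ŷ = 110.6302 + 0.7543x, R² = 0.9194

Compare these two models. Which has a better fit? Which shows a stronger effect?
Model B has the better fit (R² = 0.9194 vs 0.2032). Model B shows the stronger effect (|β₁| = 0.7543 vs 0.1875).

Model Comparison:

Fit — compare R²:
- Model A: R² = 0.2032 → 20.32% of variance in blood pressure explained
- Model B: R² = 0.9194 → 91.94% of variance in blood pressure explained
- 0.9194 > 0.2032 → Model B has the better fit

Strength of effect — compare |β₁|:
- Model A: β₁ = 0.1875 → predicted blood pressure rises 0.1875 mmHg per additional year of age
- Model B: β₁ = 0.7543 → predicted blood pressure rises 0.7543 mmHg per additional year of age
- |0.1875| < |0.7543| → Model B shows the stronger marginal effect

Notes:
- The two samples could reflect different populations, time periods, or measurement quality.
- R² measures how tightly points cluster around the line; β₁ measures how steep the line is — they answer different questions.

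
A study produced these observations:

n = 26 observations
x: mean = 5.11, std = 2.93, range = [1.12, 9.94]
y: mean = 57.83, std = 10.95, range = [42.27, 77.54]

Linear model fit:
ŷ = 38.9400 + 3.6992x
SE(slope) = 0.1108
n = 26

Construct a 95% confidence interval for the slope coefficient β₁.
The 95% CI for β₁ is (3.4705, 3.9279)

Confidence interval for the slope:

The 95% CI for β₁ is: β̂₁ ± t*(α/2, n-2) × SE(β̂₁)

Step 1: Find critical t-value
- Confidence level = 0.95
- Degrees of freedom = n - 2 = 26 - 2 = 24
- t*(α/2, 24) = 2.0639

Step 2: Calculate margin of error
Margin = 2.0639 × 0.1108 = 0.2287

Step 3: Construct interval
CI = 3.6992 ± 0.2287
CI = (3.4705, 3.9279)

Interpretation: intervals built this way capture the true β₁ in 95% of repeated samples; here the plausible range for the per-unit effect of x on y is 3.4705 to 3.9279.
The interval does not include 0, suggesting a significant linear relationship.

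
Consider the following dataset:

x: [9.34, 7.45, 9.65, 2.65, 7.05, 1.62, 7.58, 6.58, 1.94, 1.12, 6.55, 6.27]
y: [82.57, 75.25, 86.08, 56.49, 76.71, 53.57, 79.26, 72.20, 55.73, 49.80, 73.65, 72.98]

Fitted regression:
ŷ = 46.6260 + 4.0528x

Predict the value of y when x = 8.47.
ŷ = 80.9532

x = 8.47 lies inside the observed range [1.12, 9.65], so the fitted equation applies directly:

ŷ = 46.6260 + 4.0528 × 8.47
ŷ = 46.6260 + 34.3272
ŷ = 80.9532

This is the fitted mean response at that x — an individual observation would come with a wider prediction interval.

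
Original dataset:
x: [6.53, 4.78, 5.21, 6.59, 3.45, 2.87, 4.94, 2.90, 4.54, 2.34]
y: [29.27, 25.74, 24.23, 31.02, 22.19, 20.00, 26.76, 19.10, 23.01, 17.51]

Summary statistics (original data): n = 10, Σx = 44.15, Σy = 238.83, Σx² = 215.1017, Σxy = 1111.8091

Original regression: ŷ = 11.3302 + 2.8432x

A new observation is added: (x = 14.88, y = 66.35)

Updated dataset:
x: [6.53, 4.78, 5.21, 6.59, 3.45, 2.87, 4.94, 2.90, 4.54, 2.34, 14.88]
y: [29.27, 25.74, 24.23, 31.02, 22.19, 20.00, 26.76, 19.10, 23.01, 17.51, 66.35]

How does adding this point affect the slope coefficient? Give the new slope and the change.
Adding the point moves β₁ from 2.8432 to 3.8533, i.e. it increases by 1.0101 (+35.5%).

The new point has HIGH LEVERAGE: x = 14.88 is far from the original mean x̄ = 44.15/10 ≈ 4.42 (original range [2.34, 6.59]).

Step 1: Update the sums with the new point (n goes from 10 to 11)
Σx  = 44.15 + 14.88 = 59.03
Σy  = 238.83 + 66.35 = 305.18
Σx² = 215.1017 + 14.88² = 215.1017 + 221.4144 = 436.5161
Σxy = 1111.8091 + 14.88×66.35 = 1111.8091 + 987.2880 = 2099.0971

Step 2: Recompute the slope with b₁ = (nΣxy − ΣxΣy) / (nΣx² − (Σx)²)
Numerator   = 11×2099.0971 − 59.03×305.18 = 23090.0681 − 18014.7754 = 5075.2927
Denominator = 11×436.5161 − 59.03² = 4801.6771 − 3484.5409 = 1317.1362
b₁(new) = 5075.2927 / 1317.1362 = 3.8533

(Same formula on the original sums: (10×1111.8091 − 44.15×238.83) / (10×215.1017 − 44.15²) = 573.7465 / 201.7945 = 2.8432, matching the given fit.)

Step 3: Change in slope
Δβ₁ = 3.8533 − 2.8432 = +1.0101
Relative change = +1.0101 / 2.8432 × 100% = +35.5%
→ the slope increases when the point is added.

Because the point sits above the extension of the original line at a high-leverage x, it tilts the fit up.
In practice: refit with and without it and report both if conclusions differ; check such a point for data-entry or measurement error.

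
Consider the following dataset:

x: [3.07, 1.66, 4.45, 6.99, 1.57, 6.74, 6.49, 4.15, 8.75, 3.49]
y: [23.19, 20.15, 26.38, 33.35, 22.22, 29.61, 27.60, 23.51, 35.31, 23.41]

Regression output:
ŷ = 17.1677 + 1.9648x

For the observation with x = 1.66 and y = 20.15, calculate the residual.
Residual = -0.2793

The residual is the difference between the actual value and the predicted value:

Residual = y - ŷ

Step 1: Calculate predicted value
ŷ = 17.1677 + 1.9648 × 1.66
ŷ = 20.4293

Step 2: Calculate residual
Residual = 20.15 - 20.4293
Residual = -0.2793

Sign check: y < ŷ, so the point is below the line and the fit overestimates here.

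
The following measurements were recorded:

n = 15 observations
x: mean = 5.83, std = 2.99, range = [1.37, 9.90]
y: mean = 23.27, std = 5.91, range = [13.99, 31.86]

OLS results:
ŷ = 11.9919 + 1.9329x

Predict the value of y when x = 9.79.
ŷ = 30.9150

x = 9.79 lies inside the observed range [1.37, 9.90], so the fitted equation applies directly:

ŷ = 11.9919 + 1.9329 × 9.79
ŷ = 11.9919 + 18.9231
ŷ = 30.9150

This is a point prediction; actual observations scatter around it by roughly the residual standard deviation.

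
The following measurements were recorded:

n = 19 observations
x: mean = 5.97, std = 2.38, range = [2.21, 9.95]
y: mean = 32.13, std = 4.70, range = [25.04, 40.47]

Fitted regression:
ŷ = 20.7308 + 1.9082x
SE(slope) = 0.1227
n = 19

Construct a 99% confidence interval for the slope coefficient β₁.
The 99% CI for β₁ is (1.5526, 2.2638)

Confidence interval for the slope:

The 99% CI for β₁ is: β̂₁ ± t*(α/2, n-2) × SE(β̂₁)

Step 1: Find critical t-value
- Confidence level = 0.99
- Degrees of freedom = n - 2 = 19 - 2 = 17
- t*(α/2, 17) = 2.8982

Step 2: Calculate margin of error
Margin = 2.8982 × 0.1227 = 0.3556

Step 3: Construct interval
CI = 1.9082 ± 0.3556
CI = (1.5526, 2.2638)

Interpretation: each one-unit increase in x is associated with a change in mean y of between 1.5526 and 2.2638, with 99% confidence.
The interval does not include 0, suggesting a significant linear relationship.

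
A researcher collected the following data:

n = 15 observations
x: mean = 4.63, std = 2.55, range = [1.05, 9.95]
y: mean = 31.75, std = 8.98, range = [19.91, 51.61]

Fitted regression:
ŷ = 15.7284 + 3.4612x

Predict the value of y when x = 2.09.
ŷ = 22.9623

To predict y for x = 2.09, substitute into the regression equation:

ŷ = 15.7284 + 3.4612 × 2.09
ŷ = 15.7284 + 7.2339
ŷ = 22.9623

This is the fitted mean response at that x — an individual observation would come with a wider prediction interval.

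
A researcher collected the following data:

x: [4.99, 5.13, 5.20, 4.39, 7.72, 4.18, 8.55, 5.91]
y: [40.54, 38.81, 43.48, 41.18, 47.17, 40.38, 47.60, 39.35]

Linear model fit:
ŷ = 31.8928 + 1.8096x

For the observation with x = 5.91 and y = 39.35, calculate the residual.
Residual = -3.2375

The residual is the difference between the actual value and the predicted value:

Residual = y - ŷ

Step 1: Calculate predicted value
ŷ = 31.8928 + 1.8096 × 5.91
ŷ = 42.5875

Step 2: Calculate residual
Residual = 39.35 - 42.5875
Residual = -3.2375

The residual is negative, so the observed y = 39.35 sits below the regression line (the line overestimates it by 3.2375).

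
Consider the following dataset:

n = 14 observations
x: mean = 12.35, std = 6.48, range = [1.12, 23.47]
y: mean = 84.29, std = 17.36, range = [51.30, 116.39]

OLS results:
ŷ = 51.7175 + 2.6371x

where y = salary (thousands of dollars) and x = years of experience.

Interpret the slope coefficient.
For each additional year of experience, predicted salary increases by approximately 2.6371 thousand dollars.

The slope β₁ = 2.6371 gives the rate at which the fitted salary changes with experience.

Interpretation:
- Experience up by 1 year → predicted salary increases by 2.6371 thousand dollars
- This is a linear approximation: the same per-unit change is assumed across the whole observed x range
- The slope describes association in these data, not necessarily a causal effect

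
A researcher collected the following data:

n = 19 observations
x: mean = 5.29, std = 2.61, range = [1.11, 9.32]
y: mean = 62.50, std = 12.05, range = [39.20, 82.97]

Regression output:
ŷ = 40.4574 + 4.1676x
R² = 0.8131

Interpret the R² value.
R² = 0.8131 means 81.31% of the variation in y is explained by the linear relationship with x. This indicates a strong fit.

R² = 1 − SS_res/SS_tot compares the residual scatter to the total scatter of y about its mean.

Here R² = 0.8131:
- Explained: 81.31% of the variation in y
- Unexplained (residual): 100% − 81.31% = 18.69%
- Rule of thumb (below 0.3 weak; 0.3 to below 0.7 moderate; 0.7 and above strong) → strong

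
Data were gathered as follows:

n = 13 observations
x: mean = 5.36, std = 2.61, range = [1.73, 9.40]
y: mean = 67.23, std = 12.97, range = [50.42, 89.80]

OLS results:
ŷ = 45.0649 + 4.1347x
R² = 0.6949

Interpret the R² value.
R² = 0.6949 means 69.49% of the variation in y is explained by the linear relationship with x. This indicates a moderate fit.

R² (coefficient of determination) measures the proportion of variance in y explained by the regression model.

Here R² = 0.6949:
- Explained: 69.49% of the variation in y
- Unexplained (residual): 100% − 69.49% = 30.51%
- Rule of thumb (below 0.3 weak; 0.3 to below 0.7 moderate; 0.7 and above strong) → moderate

Equivalently, for simple linear regression R² = r², so |r| = √0.6949 ≈ 0.8336.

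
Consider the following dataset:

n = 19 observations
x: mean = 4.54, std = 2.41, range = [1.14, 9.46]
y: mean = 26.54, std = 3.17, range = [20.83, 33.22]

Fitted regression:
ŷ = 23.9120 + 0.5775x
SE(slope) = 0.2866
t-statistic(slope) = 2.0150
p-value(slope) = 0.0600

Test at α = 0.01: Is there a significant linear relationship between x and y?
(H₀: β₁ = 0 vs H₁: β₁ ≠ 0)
Since p-value = 0.0600 ≥ α = 0.01, fail to reject H₀ — the slope is not significantly different from 0.

Hypothesis test for the slope coefficient:

H₀: β₁ = 0 (no linear relationship)
H₁: β₁ ≠ 0 (linear relationship exists)

Test statistic: t = β̂₁ / SE(β̂₁) = 0.5775 / 0.2866 = 2.0150

p = 0.0600: how often a slope estimate this far from 0 (in SE units) would arise by chance if β₁ were truly 0.

Decision rule: reject H₀ if p-value < α.
p-value = 0.0600 ≥ α = 0.01 → fail to reject H₀.

Conclusion: the linear association between x and y is not significant at the 1% level.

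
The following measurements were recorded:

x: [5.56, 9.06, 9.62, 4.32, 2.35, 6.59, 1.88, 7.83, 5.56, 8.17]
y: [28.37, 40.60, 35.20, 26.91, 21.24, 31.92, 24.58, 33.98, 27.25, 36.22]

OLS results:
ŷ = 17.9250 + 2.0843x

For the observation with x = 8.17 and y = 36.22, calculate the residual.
Residual = 1.2663

The residual is the difference between the actual value and the predicted value:

Residual = y - ŷ

Step 1: Calculate predicted value
ŷ = 17.9250 + 2.0843 × 8.17
ŷ = 34.9537

Step 2: Calculate residual
Residual = 36.22 - 34.9537
Residual = 1.2663

Interpretation: the model underestimates the actual value by 1.2663 at this point (positive residual → observation lies above the fitted line).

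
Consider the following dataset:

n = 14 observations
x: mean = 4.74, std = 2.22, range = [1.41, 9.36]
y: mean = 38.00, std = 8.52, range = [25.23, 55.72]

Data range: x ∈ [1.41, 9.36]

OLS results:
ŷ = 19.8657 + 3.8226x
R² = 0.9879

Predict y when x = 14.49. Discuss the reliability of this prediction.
The equation gives ŷ = 75.2552; however x = 14.49 is 5.13 units above the observed range, so this extrapolated value should not be trusted.

Prediction calculation:
ŷ = 19.8657 + 3.8226 × 14.49
ŷ = 75.2552

Reliability:
- Data range: x ∈ [1.41, 9.36]
- Prediction point: x = 14.49 is 5.13 units above the observed range → this is EXTRAPOLATION, not interpolation

Why that matters here:
- The standard error of prediction grows with (x − x̄)², and x = 14.49 is far from x̄ = 4.74
- The linear relationship may not hold outside the observed range

A defensible statement: 'if the linear trend continued to x = 14.49, y would be about 75.2552' — the premise is untested.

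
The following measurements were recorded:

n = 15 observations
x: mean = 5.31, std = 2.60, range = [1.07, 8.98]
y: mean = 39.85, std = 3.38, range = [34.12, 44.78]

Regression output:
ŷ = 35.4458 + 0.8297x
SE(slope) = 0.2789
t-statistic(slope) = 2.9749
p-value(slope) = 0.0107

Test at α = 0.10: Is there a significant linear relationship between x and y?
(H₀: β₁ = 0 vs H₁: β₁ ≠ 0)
Since p-value = 0.0107 < α = 0.10, reject H₀ — the slope is significantly different from 0.

Hypothesis test for the slope coefficient:

H₀: β₁ = 0 (no linear relationship)
H₁: β₁ ≠ 0 (linear relationship exists)

Test statistic: t = β̂₁ / SE(β̂₁) = 0.8297 / 0.2789 = 2.9749

The p-value (0.0107) is the probability, under H₀, of a t-statistic at least as extreme as |t| = 2.9749 (two-sided, df = n − 2 = 13).

Decision rule: reject H₀ if p-value < α.
p-value = 0.0107 < α = 0.10 → reject H₀.

Conclusion: the linear association between x and y is significant at the 10% level.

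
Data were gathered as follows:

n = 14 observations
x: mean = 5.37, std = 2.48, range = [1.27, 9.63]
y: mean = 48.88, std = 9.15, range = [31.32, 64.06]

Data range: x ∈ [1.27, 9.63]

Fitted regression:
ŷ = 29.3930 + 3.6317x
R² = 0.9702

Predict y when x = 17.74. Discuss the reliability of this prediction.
ŷ = 93.8194 (extrapolation — x = 17.74 lies outside [1.27, 9.63], so reliability is low).

Prediction calculation:
ŷ = 29.3930 + 3.6317 × 17.74
ŷ = 93.8194

Reliability:
- Data range: x ∈ [1.27, 9.63]
- Prediction point: x = 17.74 is 8.11 units above the observed range → this is EXTRAPOLATION, not interpolation

Why that matters here:
- There are no observations near this x to validate the fitted line there
- R² describes fit only over the sampled x values; it says nothing about behaviour beyond them
- The standard error of prediction grows with (x − x̄)², and x = 17.74 is far from x̄ = 5.37

A defensible statement: 'if the linear trend continued to x = 17.74, y would be about 93.8194' — the premise is untested.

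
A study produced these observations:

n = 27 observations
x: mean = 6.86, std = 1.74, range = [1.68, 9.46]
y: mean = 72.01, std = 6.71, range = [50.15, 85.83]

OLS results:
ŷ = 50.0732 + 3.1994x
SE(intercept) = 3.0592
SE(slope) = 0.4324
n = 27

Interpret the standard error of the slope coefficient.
The slope 3.1994 is pinned down to within about ±0.4324 (one SE) by these data — relative uncertainty 13.5%, i.e. precise.

What SE measures:
- The standard error quantifies the sampling variability of the coefficient estimate
- It is the estimated standard deviation of β̂₁ across hypothetical repeated samples of the same size
- Smaller SE → more precise estimate

Relative precision:
- SE / |β̂₁| = 0.4324 / 3.1994 = 13.5%
- Rule of thumb (under 20%: precise; 20% to under 50%: moderately precise; 50% or more: imprecise) → precise

Link to the t-test: t = β̂₁ / SE(β̂₁) = 3.1994 / 0.4324 = 7.3992, the statistic for H₀: β₁ = 0.

What drives SE(β̂₁): wider spread of x values → smaller SE.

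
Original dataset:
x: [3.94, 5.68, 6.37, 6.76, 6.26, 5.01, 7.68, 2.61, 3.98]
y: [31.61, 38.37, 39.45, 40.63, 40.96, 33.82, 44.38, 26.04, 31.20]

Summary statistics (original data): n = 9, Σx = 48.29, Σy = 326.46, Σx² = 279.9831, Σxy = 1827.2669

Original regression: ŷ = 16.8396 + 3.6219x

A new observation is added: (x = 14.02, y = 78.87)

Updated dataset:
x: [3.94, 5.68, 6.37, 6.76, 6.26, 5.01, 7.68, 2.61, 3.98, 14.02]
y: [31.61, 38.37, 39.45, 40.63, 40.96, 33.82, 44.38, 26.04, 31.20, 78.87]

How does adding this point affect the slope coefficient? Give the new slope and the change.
Adding the point moves β₁ from 3.6219 to 4.6145, i.e. it increases by 0.9926 (+27.4%).

x = 14.02 lies well outside the original x-range [2.61, 7.68] (x̄ ≈ 5.37), so this observation has high leverage and can move the slope substantially.

Step 1: Update the sums with the new point (n goes from 9 to 10)
Σx  = 48.29 + 14.02 = 62.31
Σy  = 326.46 + 78.87 = 405.33
Σx² = 279.9831 + 14.02² = 279.9831 + 196.5604 = 476.5435
Σxy = 1827.2669 + 14.02×78.87 = 1827.2669 + 1105.7574 = 2933.0243

Step 2: Recompute the slope with b₁ = (nΣxy − ΣxΣy) / (nΣx² − (Σx)²)
Numerator   = 10×2933.0243 − 62.31×405.33 = 29330.2430 − 25256.1123 = 4074.1307
Denominator = 10×476.5435 − 62.31² = 4765.4350 − 3882.5361 = 882.8989
b₁(new) = 4074.1307 / 882.8989 = 4.6145

(Same formula on the original sums: (9×1827.2669 − 48.29×326.46) / (9×279.9831 − 48.29²) = 680.6487 / 187.9238 = 3.6219, matching the given fit.)

Step 3: Change in slope
Δβ₁ = 4.6145 − 3.6219 = +0.9926
Relative change = +0.9926 / 3.6219 × 100% = +27.4%
→ the slope increases when the point is added.

Because the point sits above the extension of the original line at a high-leverage x, it tilts the fit up.
In practice: refit with and without it and report both if conclusions differ; examine leverage (hᵢ) and Cook's distance rather than deleting it automatically.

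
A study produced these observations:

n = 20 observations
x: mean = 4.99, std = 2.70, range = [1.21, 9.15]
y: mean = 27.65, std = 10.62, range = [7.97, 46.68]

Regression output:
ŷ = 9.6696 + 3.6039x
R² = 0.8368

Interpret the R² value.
R² = 0.8368 means 83.68% of the variation in y is explained by the linear relationship with x. This indicates a strong fit.

The coefficient of determination R² is the fraction of the total variation in y that the fitted line accounts for.

Here R² = 0.8368:
- Explained: 83.68% of the variation in y
- Unexplained (residual): 100% − 83.68% = 16.32%
- Rule of thumb (below 0.3 weak; 0.3 to below 0.7 moderate; 0.7 and above strong) → strong

Note: R² says nothing about causation, and a high R² does not by itself mean the linear form is appropriate — check the residuals.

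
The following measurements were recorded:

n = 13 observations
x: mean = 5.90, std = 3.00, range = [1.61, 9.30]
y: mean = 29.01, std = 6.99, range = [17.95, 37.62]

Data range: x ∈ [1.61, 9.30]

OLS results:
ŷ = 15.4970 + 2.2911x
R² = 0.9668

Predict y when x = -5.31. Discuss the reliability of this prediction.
ŷ = 3.3313 (extrapolation — x = -5.31 lies outside [1.61, 9.30], so reliability is low).

Prediction calculation:
ŷ = 15.4970 + 2.2911 × (-5.31)
ŷ = 3.3313

Reliability:
- Data range: x ∈ [1.61, 9.30]
- Prediction point: x = -5.31 is 6.92 units below the observed range → this is EXTRAPOLATION, not interpolation

Why that matters here:
- The standard error of prediction grows with (x − x̄)², and x = -5.31 is far from x̄ = 5.90
- R² describes fit only over the sampled x values; it says nothing about behaviour beyond them

The R² = 0.9668 only validates the fit within [1.61, 9.30]; treat ŷ = 3.3313 with caution.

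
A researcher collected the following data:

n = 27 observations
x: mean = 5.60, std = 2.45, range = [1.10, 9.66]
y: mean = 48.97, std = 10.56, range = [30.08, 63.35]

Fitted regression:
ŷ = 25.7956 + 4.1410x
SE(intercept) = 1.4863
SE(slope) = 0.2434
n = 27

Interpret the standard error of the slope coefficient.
The slope 4.1410 is pinned down to within about ±0.2434 (one SE) by these data — relative uncertainty 5.9%, i.e. precise.

SE(β̂₁) = 0.2434 says: if we drew many samples of n = 27 from the same population and refit each time, the fitted slopes would scatter with a standard deviation of roughly 0.2434 around the true β₁.

Relative precision:
- SE / |β̂₁| = 0.2434 / 4.1410 = 5.9%
- Rule of thumb (under 20%: precise; 20% to under 50%: moderately precise; 50% or more: imprecise) → precise

Rough 95% range (±2 SE): 4.1410 ± 0.4868 → (3.6542, 4.6278).

What drives SE(β̂₁): wider spread of x values → smaller SE; more residual scatter → larger SE.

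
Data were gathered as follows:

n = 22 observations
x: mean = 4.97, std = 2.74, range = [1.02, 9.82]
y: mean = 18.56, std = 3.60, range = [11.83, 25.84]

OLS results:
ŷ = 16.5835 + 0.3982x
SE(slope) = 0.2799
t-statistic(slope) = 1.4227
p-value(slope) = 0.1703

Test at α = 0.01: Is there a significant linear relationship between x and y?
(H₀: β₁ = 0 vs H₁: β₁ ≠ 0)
Since p-value = 0.1703 ≥ α = 0.01, fail to reject H₀ — the slope is not significantly different from 0.

Hypothesis test for the slope coefficient:

H₀: β₁ = 0 (no linear relationship)
H₁: β₁ ≠ 0 (linear relationship exists)

Test statistic: t = β̂₁ / SE(β̂₁) = 0.3982 / 0.2799 = 1.4227

With df = 20, the two-sided p-value for |t| = 1.4227 is 0.1703.

Decision rule: reject H₀ if p-value < α.
p-value = 0.1703 ≥ α = 0.01 → fail to reject H₀.

There is not sufficient evidence at the 1% significance level to conclude that a linear relationship exists between x and y.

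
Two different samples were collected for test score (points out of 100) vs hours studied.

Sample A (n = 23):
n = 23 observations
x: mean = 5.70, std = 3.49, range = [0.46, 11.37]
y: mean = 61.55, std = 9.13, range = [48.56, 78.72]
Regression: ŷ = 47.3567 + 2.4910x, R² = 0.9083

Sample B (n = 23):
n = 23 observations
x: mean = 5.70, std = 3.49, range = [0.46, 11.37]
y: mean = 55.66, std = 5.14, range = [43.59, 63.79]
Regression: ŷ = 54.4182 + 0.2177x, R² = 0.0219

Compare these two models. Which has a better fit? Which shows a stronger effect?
Model A has the better fit (R² = 0.9083 vs 0.0219). Model A shows the stronger effect (|β₁| = 2.4910 vs 0.2177).

Model Comparison:

Goodness of fit (R²):
- Model A: R² = 0.9083 → 90.83% of variance in test score explained
- Model B: R² = 0.0219 → 2.19% of variance in test score explained
- 0.9083 > 0.0219 → Model A has the better fit

Which has the larger per-hour effect? (|β₁|)
- Model A: β₁ = 2.4910 → predicted test score rises 2.4910 points per additional hour of study time
- Model B: β₁ = 0.2177 → predicted test score rises 0.2177 points per additional hour of study time
- |2.4910| > |0.2177| → Model A shows the stronger marginal effect

Note: A steeper slope doesn't make a better model if the scatter around the line is large.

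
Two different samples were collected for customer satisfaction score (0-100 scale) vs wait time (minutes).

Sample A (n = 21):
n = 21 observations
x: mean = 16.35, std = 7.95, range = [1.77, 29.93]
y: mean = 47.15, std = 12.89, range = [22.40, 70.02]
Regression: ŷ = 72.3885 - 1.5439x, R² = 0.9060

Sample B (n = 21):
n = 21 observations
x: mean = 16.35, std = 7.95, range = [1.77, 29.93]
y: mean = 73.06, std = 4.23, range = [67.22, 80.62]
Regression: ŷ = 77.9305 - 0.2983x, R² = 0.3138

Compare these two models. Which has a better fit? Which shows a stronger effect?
Model A has the better fit (R² = 0.9060 vs 0.3138). Model A shows the stronger effect (|β₁| = 1.5439 vs 0.2983).

Model Comparison:

Fit — compare R²:
- Model A: R² = 0.9060 → 90.60% of variance in satisfaction score explained
- Model B: R² = 0.3138 → 31.38% of variance in satisfaction score explained
- 0.9060 > 0.3138 → Model A has the better fit

Effect size (slope magnitude):
- Model A: β₁ = -1.5439 → predicted satisfaction score falls 1.5439 points per additional minute of wait time
- Model B: β₁ = -0.2983 → predicted satisfaction score falls 0.2983 points per additional minute of wait time
- |-1.5439| > |-0.2983| → Model A shows the stronger marginal effect

Notes:
- A steeper slope doesn't make a better model if the scatter around the line is large.
- A better fit (higher R²) doesn't necessarily mean a more important relationship.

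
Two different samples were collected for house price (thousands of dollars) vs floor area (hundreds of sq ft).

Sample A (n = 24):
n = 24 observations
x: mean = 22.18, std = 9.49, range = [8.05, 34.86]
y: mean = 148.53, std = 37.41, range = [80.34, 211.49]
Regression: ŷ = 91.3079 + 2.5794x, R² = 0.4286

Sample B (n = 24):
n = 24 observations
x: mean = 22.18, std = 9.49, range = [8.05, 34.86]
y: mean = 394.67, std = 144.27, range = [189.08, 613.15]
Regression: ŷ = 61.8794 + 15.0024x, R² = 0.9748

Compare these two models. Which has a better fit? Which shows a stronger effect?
Model B has the better fit (R² = 0.9748 vs 0.4286). Model B shows the stronger effect (|β₁| = 15.0024 vs 2.5794).

Model Comparison:

Which explains more variance? (R²)
- Model A: R² = 0.4286 → 42.86% of variance in house price explained
- Model B: R² = 0.9748 → 97.48% of variance in house price explained
- 0.9748 > 0.4286 → Model B has the better fit

Which has the larger per-hundred sq ft effect? (|β₁|)
- Model A: β₁ = 2.5794 → predicted house price rises 2.5794 thousand dollars per additional hundred sq ft of floor area
- Model B: β₁ = 15.0024 → predicted house price rises 15.0024 thousand dollars per additional hundred sq ft of floor area
- |2.5794| < |15.0024| → Model B shows the stronger marginal effect

Note: A steeper slope doesn't make a better model if the scatter around the line is large.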